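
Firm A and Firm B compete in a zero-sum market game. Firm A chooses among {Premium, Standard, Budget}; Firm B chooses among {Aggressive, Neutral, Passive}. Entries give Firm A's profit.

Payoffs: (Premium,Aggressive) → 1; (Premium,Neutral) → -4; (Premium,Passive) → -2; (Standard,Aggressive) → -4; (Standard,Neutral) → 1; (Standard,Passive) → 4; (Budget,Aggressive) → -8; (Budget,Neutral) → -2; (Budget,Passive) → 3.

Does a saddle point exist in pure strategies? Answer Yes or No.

Row minima: Premium → -4, Standard → -4, Budget → -8; maximin = -4.
Column maxima: Aggressive → 1, Neutral → 1, Passive → 4; minimax = 1.
-4 ≠ 1, so no pure-strategy equilibrium exists.

No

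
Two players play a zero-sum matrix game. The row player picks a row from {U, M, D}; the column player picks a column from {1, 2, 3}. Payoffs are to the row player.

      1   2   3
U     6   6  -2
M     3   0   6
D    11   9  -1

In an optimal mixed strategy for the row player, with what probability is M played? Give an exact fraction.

5/8

Row minima: U → -2, M → 0, D → -1; maximin = 0.
Column maxima: 1 → 11, 2 → 9, 3 → 6; minimax = 6.
0 ≠ 6, so there is no saddle point; optimal play is mixed.
U is strictly dominated by D, so the row player never plays it.
With U eliminated, 1 is strictly dominated by 2 (it gives the row player strictly more in every remaining row), so the column player never plays it.
On the remaining 2×2 (M, D vs 2, 3):
Let the row player play M with probability p. Expected payoff against 2: 0p + 9(1−p) = −9p + 9; against 3: 6p + (-1)(1−p) = 7p − 1.
Setting these equal: −9p + 9 = 7p − 1 ⇒ −16p = -10 ⇒ p = 5/8, and the value is (-9)·(5/8) + 9 = 27/8.
For the column player: with q = P(2), equating M's and D's payoffs gives −6q + 6 = 10q − 1 ⇒ q = 7/16.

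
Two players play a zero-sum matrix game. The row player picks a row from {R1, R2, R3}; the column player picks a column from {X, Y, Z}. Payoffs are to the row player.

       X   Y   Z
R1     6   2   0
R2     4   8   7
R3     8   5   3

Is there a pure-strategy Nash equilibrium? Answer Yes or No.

No

Row minima: R1 → 0, R2 → 4, R3 → 3; maximin = 4.
Column maxima: X → 8, Y → 8, Z → 7; minimax = 7.
4 ≠ 7, so no pure-strategy equilibrium exists.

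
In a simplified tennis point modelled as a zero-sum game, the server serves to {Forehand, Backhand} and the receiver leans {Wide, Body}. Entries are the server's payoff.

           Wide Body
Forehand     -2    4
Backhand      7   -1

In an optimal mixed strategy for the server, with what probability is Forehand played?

4/7

Row minima: Forehand → -2, Backhand → -1; maximin = -1.
Column maxima: Wide → 7, Body → 4; minimax = 4.
-1 ≠ 4, so there is no saddle point; optimal play is mixed.
Let the server play Forehand with probability p. Expected payoff against Wide: (-2)p + 7(1−p) = −9p + 7; against Body: 4p + (-1)(1−p) = 5p − 1.
Setting these equal: −9p + 7 = 5p − 1 ⇒ −14p = -8 ⇒ p = 4/7, and the value is (-9)·(4/7) + 7 = 13/7.
For the receiver: with q = P(Wide), equating Forehand's and Backhand's payoffs gives −6q + 4 = 8q − 1 ⇒ q = 5/14.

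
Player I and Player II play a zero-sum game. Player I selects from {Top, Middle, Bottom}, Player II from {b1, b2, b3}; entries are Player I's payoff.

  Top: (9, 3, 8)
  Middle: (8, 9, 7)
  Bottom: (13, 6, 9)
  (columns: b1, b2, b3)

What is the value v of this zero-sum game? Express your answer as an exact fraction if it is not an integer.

39/5

Row minima: Top → 3, Middle → 7, Bottom → 6; maximin = 7.
Column maxima: b1 → 13, b2 → 9, b3 → 9; minimax = 9.
7 ≠ 9, so there is no saddle point; optimal play is mixed.
Top is strictly dominated by Bottom, so Player I never plays it.
b1 is strictly dominated by b3 (it gives Player I strictly more in every row), so Player II never plays it.
On the remaining 2×2 (Middle, Bottom vs b2, b3):
Let Player I play Middle with probability p. Expected payoff against b2: 9p + 6(1−p) = 3p + 6; against b3: 7p + 9(1−p) = −2p + 9.
Setting these equal: 3p + 6 = −2p + 9 ⇒ 5p = 3 ⇒ p = 3/5, and the value is (3)·(3/5) + 6 = 39/5.
For Player II: with q = P(b2), equating Middle's and Bottom's payoffs gives 2q + 7 = −3q + 9 ⇒ q = 2/5.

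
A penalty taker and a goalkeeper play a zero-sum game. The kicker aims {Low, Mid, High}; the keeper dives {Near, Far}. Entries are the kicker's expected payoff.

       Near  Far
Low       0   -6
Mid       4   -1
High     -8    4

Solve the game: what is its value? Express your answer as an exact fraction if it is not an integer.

8/17

Row minima: Low → -6, Mid → -1, High → -8; maximin = -1.
Column maxima: Near → 4, Far → 4; minimax = 4.
-1 ≠ 4, so there is no saddle point; optimal play is mixed.
Low is strictly dominated by Mid, so the kicker never plays it.
On the remaining 2×2 (Mid, High vs Near, Far):
Let the kicker play Mid with probability p. Expected payoff against Near: 4p + (-8)(1−p) = 12p − 8; against Far: (-1)p + 4(1−p) = −5p + 4.
Setting these equal: 12p − 8 = −5p + 4 ⇒ 17p = 12 ⇒ p = 12/17, and the value is (12)·(12/17) − 8 = 8/17.
For the keeper: with q = P(Near), equating Mid's and High's payoffs gives 5q − 1 = −12q + 4 ⇒ q = 5/17.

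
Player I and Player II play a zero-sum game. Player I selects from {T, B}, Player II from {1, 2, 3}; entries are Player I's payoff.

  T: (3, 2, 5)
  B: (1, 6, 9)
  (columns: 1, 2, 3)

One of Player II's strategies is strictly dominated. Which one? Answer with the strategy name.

3

1 holds Player I's payoff strictly below 3 in every row: 3 < 5, 1 < 9.
So 3 is strictly dominated for Player II.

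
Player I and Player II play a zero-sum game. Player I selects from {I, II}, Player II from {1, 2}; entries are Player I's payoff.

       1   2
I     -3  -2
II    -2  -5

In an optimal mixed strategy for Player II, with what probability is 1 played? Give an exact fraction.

3/4

Row minima: I → -3, II → -5; maximin = -3.
Column maxima: 1 → -2, 2 → -2; minimax = -2.
-3 ≠ -2, so there is no saddle point; optimal play is mixed.
Let Player I play I with probability p. Expected payoff against 1: (-3)p + (-2)(1−p) = −p − 2; against 2: (-2)p + (-5)(1−p) = 3p − 5.
Setting these equal: −p − 2 = 3p − 5 ⇒ −4p = -3 ⇒ p = 3/4, and the value is (-1)·(3/4) − 2 = -11/4.
For Player II: with q = P(1), equating I's and II's payoffs gives −q − 2 = 3q − 5 ⇒ q = 3/4.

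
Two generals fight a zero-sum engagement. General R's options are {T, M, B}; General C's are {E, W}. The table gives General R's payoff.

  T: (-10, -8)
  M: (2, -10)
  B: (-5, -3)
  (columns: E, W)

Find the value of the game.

Row minima: T → -10, M → -10, B → -5; maximin = -5.
Column maxima: E → 2, W → -3; minimax = -3.
-5 ≠ -3, so there is no saddle point; optimal play is mixed.
T is strictly dominated by B, so General R never plays it.
On the remaining 2×2 (M, B vs E, W):
Let General R play M with probability p. Expected payoff against E: 2p + (-5)(1−p) = 7p − 5; against W: (-10)p + (-3)(1−p) = −7p − 3.
Setting these equal: 7p − 5 = −7p − 3 ⇒ 14p = 2 ⇒ p = 1/7, and the value is (7)·(1/7) − 5 = -4.
For General C: with q = P(E), equating M's and B's payoffs gives 12q − 10 = −2q − 3 ⇒ q = 1/2.

-4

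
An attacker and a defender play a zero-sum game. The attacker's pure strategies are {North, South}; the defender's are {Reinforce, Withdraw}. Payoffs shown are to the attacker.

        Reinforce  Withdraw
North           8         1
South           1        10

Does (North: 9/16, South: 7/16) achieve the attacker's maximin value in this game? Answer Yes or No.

Yes

Against Reinforce this mix gives (9/16)·8 + (7/16)·1 = 79/16.
Against Withdraw this mix gives (9/16)·1 + (7/16)·10 = 79/16.
All of the defender's active replies (Reinforce, Withdraw) yield 79/16, and no column does worse for the attacker. The mix makes the defender indifferent and guarantees 79/16, so it is optimal.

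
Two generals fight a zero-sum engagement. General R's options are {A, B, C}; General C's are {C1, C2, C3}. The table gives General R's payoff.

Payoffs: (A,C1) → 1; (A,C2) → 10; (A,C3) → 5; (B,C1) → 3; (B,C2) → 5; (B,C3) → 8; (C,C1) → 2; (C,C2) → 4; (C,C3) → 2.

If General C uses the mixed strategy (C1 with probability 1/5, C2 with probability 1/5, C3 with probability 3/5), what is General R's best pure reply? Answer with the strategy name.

B

Expected payoff of A: (1/5)·1 + (1/5)·10 + (3/5)·5 = 26/5.
Expected payoff of B: (1/5)·3 + (1/5)·5 + (3/5)·8 = 32/5.
Expected payoff of C: (1/5)·2 + (1/5)·4 + (3/5)·2 = 12/5.
The largest is 32/5, so General R's best response is B.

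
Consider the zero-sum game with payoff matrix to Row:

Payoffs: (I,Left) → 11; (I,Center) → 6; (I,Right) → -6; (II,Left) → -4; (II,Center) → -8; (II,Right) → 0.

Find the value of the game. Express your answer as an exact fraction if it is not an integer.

-12/5

Row minima: I → -6, II → -8; maximin = -6.
Column maxima: Left → 11, Center → 6, Right → 0; minimax = 0.
-6 ≠ 0, so there is no saddle point; optimal play is mixed.
Left is strictly dominated by Center (it gives Row strictly more in every row), so Column never plays it.
On the remaining 2×2 (I, II vs Center, Right):
Let Row play I with probability p. Expected payoff against Center: 6p + (-8)(1−p) = 14p − 8; against Right: (-6)p + 0(1−p) = −6p.
Setting these equal: 14p − 8 = −6p ⇒ 20p = 8 ⇒ p = 2/5, and the value is (14)·(2/5) − 8 = -12/5.
For Column: with q = P(Center), equating I's and II's payoffs gives 12q − 6 = −8q ⇒ q = 3/10.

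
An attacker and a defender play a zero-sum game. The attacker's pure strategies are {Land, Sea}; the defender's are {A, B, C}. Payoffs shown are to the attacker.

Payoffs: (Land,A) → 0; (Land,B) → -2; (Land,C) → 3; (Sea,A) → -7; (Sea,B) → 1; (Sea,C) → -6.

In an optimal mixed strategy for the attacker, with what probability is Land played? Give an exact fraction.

Row minima: Land → -2, Sea → -7; maximin = -2.
Column maxima: A → 0, B → 1, C → 3; minimax = 0.
-2 ≠ 0, so there is no saddle point; optimal play is mixed.
C is strictly dominated by A (it gives the attacker strictly more in every row), so the defender never plays it.
On the remaining 2×2 (Land, Sea vs A, B):
Let the attacker play Land with probability p. Expected payoff against A: 0p + (-7)(1−p) = 7p − 7; against B: (-2)p + 1(1−p) = −3p + 1.
Setting these equal: 7p − 7 = −3p + 1 ⇒ 10p = 8 ⇒ p = 4/5, and the value is (7)·(4/5) − 7 = -7/5.
For the defender: with q = P(A), equating Land's and Sea's payoffs gives 2q − 2 = −8q + 1 ⇒ q = 3/10.

4/5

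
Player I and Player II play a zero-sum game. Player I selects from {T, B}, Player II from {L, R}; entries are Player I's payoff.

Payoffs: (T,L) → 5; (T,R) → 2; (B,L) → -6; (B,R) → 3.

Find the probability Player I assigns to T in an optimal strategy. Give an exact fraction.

Row minima: T → 2, B → -6; maximin = 2.
Column maxima: L → 5, R → 3; minimax = 3.
2 ≠ 3, so there is no saddle point; optimal play is mixed.
Let Player I play T with probability p. Expected payoff against L: 5p + (-6)(1−p) = 11p − 6; against R: 2p + 3(1−p) = −p + 3.
Setting these equal: 11p − 6 = −p + 3 ⇒ 12p = 9 ⇒ p = 3/4, and the value is (11)·(3/4) − 6 = 9/4.
For Player II: with q = P(L), equating T's and B's payoffs gives 3q + 2 = −9q + 3 ⇒ q = 1/12.

3/4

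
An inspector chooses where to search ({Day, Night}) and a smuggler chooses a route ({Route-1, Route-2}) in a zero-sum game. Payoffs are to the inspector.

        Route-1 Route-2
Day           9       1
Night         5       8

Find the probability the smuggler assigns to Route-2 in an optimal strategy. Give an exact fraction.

Row minima: Day → 1, Night → 5; maximin = 5.
Column maxima: Route-1 → 9, Route-2 → 8; minimax = 8.
5 ≠ 8, so there is no saddle point; optimal play is mixed.
Let the inspector play Day with probability p. Expected payoff against Route-1: 9p + 5(1−p) = 4p + 5; against Route-2: 1p + 8(1−p) = −7p + 8.
Setting these equal: 4p + 5 = −7p + 8 ⇒ 11p = 3 ⇒ p = 3/11, and the value is (4)·(3/11) + 5 = 67/11.
For the smuggler: with q = P(Route-1), equating Day's and Night's payoffs gives 8q + 1 = −3q + 8 ⇒ q = 7/11.

4/11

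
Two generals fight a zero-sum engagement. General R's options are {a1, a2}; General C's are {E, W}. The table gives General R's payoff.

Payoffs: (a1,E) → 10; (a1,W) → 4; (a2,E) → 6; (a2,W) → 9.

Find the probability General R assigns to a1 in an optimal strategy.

1/3

Row minima: a1 → 4, a2 → 6; maximin = 6.
Column maxima: E → 10, W → 9; minimax = 9.
6 ≠ 9, so there is no saddle point; optimal play is mixed.
Let General R play a1 with probability p. Expected payoff against E: 10p + 6(1−p) = 4p + 6; against W: 4p + 9(1−p) = −5p + 9.
Setting these equal: 4p + 6 = −5p + 9 ⇒ 9p = 3 ⇒ p = 1/3, and the value is (4)·(1/3) + 6 = 22/3.
For General C: with q = P(E), equating a1's and a2's payoffs gives 6q + 4 = −3q + 9 ⇒ q = 5/9.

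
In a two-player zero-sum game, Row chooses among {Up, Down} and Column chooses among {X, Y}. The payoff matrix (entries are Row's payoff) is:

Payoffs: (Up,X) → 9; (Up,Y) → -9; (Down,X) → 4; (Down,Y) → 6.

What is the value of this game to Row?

9/2

Row minima: Up → -9, Down → 4; maximin = 4.
Column maxima: X → 9, Y → 6; minimax = 6.
4 ≠ 6, so there is no saddle point; optimal play is mixed.
Let Row play Up with probability p. Expected payoff against X: 9p + 4(1−p) = 5p + 4; against Y: (-9)p + 6(1−p) = −15p + 6.
Setting these equal: 5p + 4 = −15p + 6 ⇒ 20p = 2 ⇒ p = 1/10, and the value is (5)·(1/10) + 4 = 9/2.
For Column: with q = P(X), equating Up's and Down's payoffs gives 18q − 9 = −2q + 6 ⇒ q = 3/4.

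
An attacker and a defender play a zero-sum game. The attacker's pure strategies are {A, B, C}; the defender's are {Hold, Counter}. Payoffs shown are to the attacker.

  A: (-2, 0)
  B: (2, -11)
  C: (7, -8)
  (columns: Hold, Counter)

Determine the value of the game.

-16/17

Row minima: A → -2, B → -11, C → -8; maximin = -2.
Column maxima: Hold → 7, Counter → 0; minimax = 0.
-2 ≠ 0, so there is no saddle point; optimal play is mixed.
B is strictly dominated by C, so the attacker never plays it.
On the remaining 2×2 (A, C vs Hold, Counter):
Let the attacker play A with probability p. Expected payoff against Hold: (-2)p + 7(1−p) = −9p + 7; against Counter: 0p + (-8)(1−p) = 8p − 8.
Setting these equal: −9p + 7 = 8p − 8 ⇒ −17p = -15 ⇒ p = 15/17, and the value is (-9)·(15/17) + 7 = -16/17.
For the defender: with q = P(Hold), equating A's and C's payoffs gives −2q = 15q − 8 ⇒ q = 8/17.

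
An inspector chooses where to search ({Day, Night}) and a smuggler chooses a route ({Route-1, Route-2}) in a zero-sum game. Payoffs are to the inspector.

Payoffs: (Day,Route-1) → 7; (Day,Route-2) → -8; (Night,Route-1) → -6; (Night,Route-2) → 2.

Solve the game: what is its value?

-34/23

Row minima: Day → -8, Night → -6; maximin = -6.
Column maxima: Route-1 → 7, Route-2 → 2; minimax = 2.
-6 ≠ 2, so there is no saddle point; optimal play is mixed.
Let the inspector play Day with probability p. Expected payoff against Route-1: 7p + (-6)(1−p) = 13p − 6; against Route-2: (-8)p + 2(1−p) = −10p + 2.
Setting these equal: 13p − 6 = −10p + 2 ⇒ 23p = 8 ⇒ p = 8/23, and the value is (13)·(8/23) − 6 = -34/23.
For the smuggler: with q = P(Route-1), equating Day's and Night's payoffs gives 15q − 8 = −8q + 2 ⇒ q = 10/23.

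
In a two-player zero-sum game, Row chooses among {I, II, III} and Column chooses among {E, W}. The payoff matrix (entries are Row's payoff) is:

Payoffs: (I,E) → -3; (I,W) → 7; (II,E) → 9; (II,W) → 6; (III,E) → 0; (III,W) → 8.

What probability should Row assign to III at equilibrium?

Row minima: I → -3, II → 6, III → 0; maximin = 6.
Column maxima: E → 9, W → 8; minimax = 8.
6 ≠ 8, so there is no saddle point; optimal play is mixed.
I is strictly dominated by III, so Row never plays it.
On the remaining 2×2 (II, III vs E, W):
Let Row play II with probability p. Expected payoff against E: 9p + 0(1−p) = 9p; against W: 6p + 8(1−p) = −2p + 8.
Setting these equal: 9p = −2p + 8 ⇒ 11p = 8 ⇒ p = 8/11, and the value is (9)·(8/11) = 72/11.
For Column: with q = P(E), equating II's and III's payoffs gives 3q + 6 = −8q + 8 ⇒ q = 2/11.

3/11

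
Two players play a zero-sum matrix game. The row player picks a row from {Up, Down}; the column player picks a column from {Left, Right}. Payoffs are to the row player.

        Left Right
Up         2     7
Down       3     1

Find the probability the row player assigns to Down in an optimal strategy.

5/7

Row minima: Up → 2, Down → 1; maximin = 2.
Column maxima: Left → 3, Right → 7; minimax = 3.
2 ≠ 3, so there is no saddle point; optimal play is mixed.
Let the row player play Up with probability p. Expected payoff against Left: 2p + 3(1−p) = −p + 3; against Right: 7p + 1(1−p) = 6p + 1.
Setting these equal: −p + 3 = 6p + 1 ⇒ −7p = -2 ⇒ p = 2/7, and the value is (-1)·(2/7) + 3 = 19/7.
For the column player: with q = P(Left), equating Up's and Down's payoffs gives −5q + 7 = 2q + 1 ⇒ q = 6/7.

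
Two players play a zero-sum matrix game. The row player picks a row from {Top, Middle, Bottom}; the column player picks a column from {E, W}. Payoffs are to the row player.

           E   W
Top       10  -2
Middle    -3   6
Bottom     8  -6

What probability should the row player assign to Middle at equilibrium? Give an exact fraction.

4/7

Row minima: Top → -2, Middle → -3, Bottom → -6; maximin = -2.
Column maxima: E → 10, W → 6; minimax = 6.
-2 ≠ 6, so there is no saddle point; optimal play is mixed.
Bottom is strictly dominated by Top, so the row player never plays it.
On the remaining 2×2 (Top, Middle vs E, W):
Let the row player play Top with probability p. Expected payoff against E: 10p + (-3)(1−p) = 13p − 3; against W: (-2)p + 6(1−p) = −8p + 6.
Setting these equal: 13p − 3 = −8p + 6 ⇒ 21p = 9 ⇒ p = 3/7, and the value is (13)·(3/7) − 3 = 18/7.
For the column player: with q = P(E), equating Top's and Middle's payoffs gives 12q − 2 = −9q + 6 ⇒ q = 8/21.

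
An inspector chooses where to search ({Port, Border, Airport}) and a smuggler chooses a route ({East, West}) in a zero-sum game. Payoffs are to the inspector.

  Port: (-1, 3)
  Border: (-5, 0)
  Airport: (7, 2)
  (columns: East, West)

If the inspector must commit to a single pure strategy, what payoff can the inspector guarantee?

2

Row minima: Port → -1, Border → -5, Airport → 2.
The best of these is 2.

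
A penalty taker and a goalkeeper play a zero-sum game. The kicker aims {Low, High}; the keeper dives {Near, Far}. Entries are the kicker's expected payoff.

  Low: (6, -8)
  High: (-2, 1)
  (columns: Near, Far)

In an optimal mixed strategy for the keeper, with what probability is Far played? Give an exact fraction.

Row minima: Low → -8, High → -2; maximin = -2.
Column maxima: Near → 6, Far → 1; minimax = 1.
-2 ≠ 1, so there is no saddle point; optimal play is mixed.
Let the kicker play Low with probability p. Expected payoff against Near: 6p + (-2)(1−p) = 8p − 2; against Far: (-8)p + 1(1−p) = −9p + 1.
Setting these equal: 8p − 2 = −9p + 1 ⇒ 17p = 3 ⇒ p = 3/17, and the value is (8)·(3/17) − 2 = -10/17.
For the keeper: with q = P(Near), equating Low's and High's payoffs gives 14q − 8 = −3q + 1 ⇒ q = 9/17.

8/17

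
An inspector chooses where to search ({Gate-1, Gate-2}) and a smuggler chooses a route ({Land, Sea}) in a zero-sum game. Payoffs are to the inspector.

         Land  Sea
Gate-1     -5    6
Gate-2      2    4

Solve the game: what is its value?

Row minima: Gate-1 → -5, Gate-2 → 2; maximin = 2.
Column maxima: Land → 2, Sea → 6; minimax = 2.
Since maximin = minimax = 2, there is a saddle point and the value is 2.

2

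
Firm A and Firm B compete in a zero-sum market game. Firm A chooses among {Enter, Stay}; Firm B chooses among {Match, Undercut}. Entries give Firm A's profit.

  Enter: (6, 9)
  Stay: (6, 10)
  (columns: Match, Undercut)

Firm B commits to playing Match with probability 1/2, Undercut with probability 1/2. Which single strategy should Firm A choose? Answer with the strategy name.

Expected payoff of Enter: (1/2)·6 + (1/2)·9 = 15/2.
Expected payoff of Stay: (1/2)·6 + (1/2)·10 = 8.
The largest is 8, so Firm A's best response is Stay.

Stay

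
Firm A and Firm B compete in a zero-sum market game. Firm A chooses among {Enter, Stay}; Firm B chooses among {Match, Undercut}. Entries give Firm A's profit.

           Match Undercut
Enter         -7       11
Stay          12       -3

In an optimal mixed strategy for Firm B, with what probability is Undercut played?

Row minima: Enter → -7, Stay → -3; maximin = -3.
Column maxima: Match → 12, Undercut → 11; minimax = 11.
-3 ≠ 11, so there is no saddle point; optimal play is mixed.
Let Firm A play Enter with probability p. Expected payoff against Match: (-7)p + 12(1−p) = −19p + 12; against Undercut: 11p + (-3)(1−p) = 14p − 3.
Setting these equal: −19p + 12 = 14p − 3 ⇒ −33p = -15 ⇒ p = 5/11, and the value is (-19)·(5/11) + 12 = 37/11.
For Firm B: with q = P(Match), equating Enter's and Stay's payoffs gives −18q + 11 = 15q − 3 ⇒ q = 14/33.

19/33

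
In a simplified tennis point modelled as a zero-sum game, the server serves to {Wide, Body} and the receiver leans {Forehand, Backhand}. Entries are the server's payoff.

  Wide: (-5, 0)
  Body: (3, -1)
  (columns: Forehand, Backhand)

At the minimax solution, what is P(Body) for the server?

5/9

Row minima: Wide → -5, Body → -1; maximin = -1.
Column maxima: Forehand → 3, Backhand → 0; minimax = 0.
-1 ≠ 0, so there is no saddle point; optimal play is mixed.
Let the server play Wide with probability p. Expected payoff against Forehand: (-5)p + 3(1−p) = −8p + 3; against Backhand: 0p + (-1)(1−p) = p − 1.
Setting these equal: −8p + 3 = p − 1 ⇒ −9p = -4 ⇒ p = 4/9, and the value is (-8)·(4/9) + 3 = -5/9.
For the receiver: with q = P(Forehand), equating Wide's and Body's payoffs gives −5q = 4q − 1 ⇒ q = 1/9.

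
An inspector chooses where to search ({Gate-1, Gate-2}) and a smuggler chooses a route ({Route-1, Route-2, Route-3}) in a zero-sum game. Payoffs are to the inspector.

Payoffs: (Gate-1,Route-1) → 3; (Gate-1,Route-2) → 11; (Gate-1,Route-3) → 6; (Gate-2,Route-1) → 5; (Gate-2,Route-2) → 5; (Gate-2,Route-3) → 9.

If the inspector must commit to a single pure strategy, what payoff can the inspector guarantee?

5

Row minima: Gate-1 → 3, Gate-2 → 5.
The best of these is 5.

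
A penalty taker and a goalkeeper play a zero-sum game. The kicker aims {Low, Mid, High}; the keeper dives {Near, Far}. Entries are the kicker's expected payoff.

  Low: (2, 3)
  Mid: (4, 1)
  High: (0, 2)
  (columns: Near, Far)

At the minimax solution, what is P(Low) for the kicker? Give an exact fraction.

Row minima: Low → 2, Mid → 1, High → 0; maximin = 2.
Column maxima: Near → 4, Far → 3; minimax = 3.
2 ≠ 3, so there is no saddle point; optimal play is mixed.
High is strictly dominated by Low, so the kicker never plays it.
On the remaining 2×2 (Low, Mid vs Near, Far):
Let the kicker play Low with probability p. Expected payoff against Near: 2p + 4(1−p) = −2p + 4; against Far: 3p + 1(1−p) = 2p + 1.
Setting these equal: −2p + 4 = 2p + 1 ⇒ −4p = -3 ⇒ p = 3/4, and the value is (-2)·(3/4) + 4 = 5/2.
For the keeper: with q = P(Near), equating Low's and Mid's payoffs gives −q + 3 = 3q + 1 ⇒ q = 1/2.

3/4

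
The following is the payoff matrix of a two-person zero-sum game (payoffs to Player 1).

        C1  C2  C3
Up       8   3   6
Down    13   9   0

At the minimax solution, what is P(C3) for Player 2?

Row minima: Up → 3, Down → 0; maximin = 3.
Column maxima: C1 → 13, C2 → 9, C3 → 6; minimax = 6.
3 ≠ 6, so there is no saddle point; optimal play is mixed.
C1 is strictly dominated by C2 (it gives Player 1 strictly more in every row), so Player 2 never plays it.
On the remaining 2×2 (Up, Down vs C2, C3):
Let Player 1 play Up with probability p. Expected payoff against C2: 3p + 9(1−p) = −6p + 9; against C3: 6p + 0(1−p) = 6p.
Setting these equal: −6p + 9 = 6p ⇒ −12p = -9 ⇒ p = 3/4, and the value is (-6)·(3/4) + 9 = 9/2.
For Player 2: with q = P(C2), equating Up's and Down's payoffs gives −3q + 6 = 9q ⇒ q = 1/2.

1/2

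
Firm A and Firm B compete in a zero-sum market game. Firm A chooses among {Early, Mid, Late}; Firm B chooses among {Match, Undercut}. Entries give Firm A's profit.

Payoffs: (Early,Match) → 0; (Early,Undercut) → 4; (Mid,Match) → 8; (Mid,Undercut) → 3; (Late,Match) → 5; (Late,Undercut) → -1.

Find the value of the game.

32/9

Row minima: Early → 0, Mid → 3, Late → -1; maximin = 3.
Column maxima: Match → 8, Undercut → 4; minimax = 4.
3 ≠ 4, so there is no saddle point; optimal play is mixed.
Late is strictly dominated by Mid, so Firm A never plays it.
On the remaining 2×2 (Early, Mid vs Match, Undercut):
Let Firm A play Early with probability p. Expected payoff against Match: 0p + 8(1−p) = −8p + 8; against Undercut: 4p + 3(1−p) = p + 3.
Setting these equal: −8p + 8 = p + 3 ⇒ −9p = -5 ⇒ p = 5/9, and the value is (-8)·(5/9) + 8 = 32/9.
For Firm B: with q = P(Match), equating Early's and Mid's payoffs gives −4q + 4 = 5q + 3 ⇒ q = 1/9.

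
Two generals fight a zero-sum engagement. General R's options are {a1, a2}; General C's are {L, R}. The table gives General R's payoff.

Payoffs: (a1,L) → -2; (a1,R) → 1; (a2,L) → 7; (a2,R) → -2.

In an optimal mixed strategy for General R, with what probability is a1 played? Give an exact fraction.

3/4

Row minima: a1 → -2, a2 → -2; maximin = -2.
Column maxima: L → 7, R → 1; minimax = 1.
-2 ≠ 1, so there is no saddle point; optimal play is mixed.
Let General R play a1 with probability p. Expected payoff against L: (-2)p + 7(1−p) = −9p + 7; against R: 1p + (-2)(1−p) = 3p − 2.
Setting these equal: −9p + 7 = 3p − 2 ⇒ −12p = -9 ⇒ p = 3/4, and the value is (-9)·(3/4) + 7 = 1/4.
For General C: with q = P(L), equating a1's and a2's payoffs gives −3q + 1 = 9q − 2 ⇒ q = 1/4.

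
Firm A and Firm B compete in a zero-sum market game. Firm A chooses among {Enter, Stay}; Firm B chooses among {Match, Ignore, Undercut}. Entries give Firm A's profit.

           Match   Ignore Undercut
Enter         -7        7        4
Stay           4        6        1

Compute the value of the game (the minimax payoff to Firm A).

23/14

Row minima: Enter → -7, Stay → 1; maximin = 1.
Column maxima: Match → 4, Ignore → 7, Undercut → 4; minimax = 4.
1 ≠ 4, so there is no saddle point; optimal play is mixed.
Ignore is strictly dominated by Match (it gives Firm A strictly more in every row), so Firm B never plays it.
On the remaining 2×2 (Enter, Stay vs Match, Undercut):
Let Firm A play Enter with probability p. Expected payoff against Match: (-7)p + 4(1−p) = −11p + 4; against Undercut: 4p + 1(1−p) = 3p + 1.
Setting these equal: −11p + 4 = 3p + 1 ⇒ −14p = -3 ⇒ p = 3/14, and the value is (-11)·(3/14) + 4 = 23/14.
For Firm B: with q = P(Match), equating Enter's and Stay's payoffs gives −11q + 4 = 3q + 1 ⇒ q = 3/14.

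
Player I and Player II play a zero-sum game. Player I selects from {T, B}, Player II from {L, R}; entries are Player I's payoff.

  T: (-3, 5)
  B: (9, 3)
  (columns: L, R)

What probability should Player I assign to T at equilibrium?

Row minima: T → -3, B → 3; maximin = 3.
Column maxima: L → 9, R → 5; minimax = 5.
3 ≠ 5, so there is no saddle point; optimal play is mixed.
Let Player I play T with probability p. Expected payoff against L: (-3)p + 9(1−p) = −12p + 9; against R: 5p + 3(1−p) = 2p + 3.
Setting these equal: −12p + 9 = 2p + 3 ⇒ −14p = -6 ⇒ p = 3/7, and the value is (-12)·(3/7) + 9 = 27/7.
For Player II: with q = P(L), equating T's and B's payoffs gives −8q + 5 = 6q + 3 ⇒ q = 1/7.

3/7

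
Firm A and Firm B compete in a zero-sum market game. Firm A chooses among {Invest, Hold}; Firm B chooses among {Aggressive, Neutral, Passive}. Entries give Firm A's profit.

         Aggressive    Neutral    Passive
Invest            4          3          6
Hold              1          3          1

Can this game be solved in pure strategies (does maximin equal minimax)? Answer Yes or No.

Row minima: Invest → 3, Hold → 1; maximin = 3.
Column maxima: Aggressive → 4, Neutral → 3, Passive → 6; minimax = 3.
maximin = minimax = 3, so a saddle point exists.

Yes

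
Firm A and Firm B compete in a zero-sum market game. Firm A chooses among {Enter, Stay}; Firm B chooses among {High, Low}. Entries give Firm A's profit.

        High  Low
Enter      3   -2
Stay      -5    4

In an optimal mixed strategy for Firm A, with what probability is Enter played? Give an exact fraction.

9/14

Row minima: Enter → -2, Stay → -5; maximin = -2.
Column maxima: High → 3, Low → 4; minimax = 3.
-2 ≠ 3, so there is no saddle point; optimal play is mixed.
Let Firm A play Enter with probability p. Expected payoff against High: 3p + (-5)(1−p) = 8p − 5; against Low: (-2)p + 4(1−p) = −6p + 4.
Setting these equal: 8p − 5 = −6p + 4 ⇒ 14p = 9 ⇒ p = 9/14, and the value is (8)·(9/14) − 5 = 1/7.
For Firm B: with q = P(High), equating Enter's and Stay's payoffs gives 5q − 2 = −9q + 4 ⇒ q = 3/7.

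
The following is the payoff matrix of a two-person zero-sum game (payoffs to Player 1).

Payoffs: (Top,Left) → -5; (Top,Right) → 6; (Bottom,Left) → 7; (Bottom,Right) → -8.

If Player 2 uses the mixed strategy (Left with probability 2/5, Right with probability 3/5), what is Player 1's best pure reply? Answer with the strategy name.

Expected payoff of Top: (2/5)·(-5) + (3/5)·6 = 8/5.
Expected payoff of Bottom: (2/5)·7 + (3/5)·(-8) = -2.
The largest is 8/5, so Player 1's best response is Top.

Top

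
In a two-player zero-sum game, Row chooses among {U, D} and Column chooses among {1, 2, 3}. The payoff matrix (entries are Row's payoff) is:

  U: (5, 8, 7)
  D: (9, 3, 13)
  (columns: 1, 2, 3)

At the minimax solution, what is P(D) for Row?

Row minima: U → 5, D → 3; maximin = 5.
Column maxima: 1 → 9, 2 → 8, 3 → 13; minimax = 8.
5 ≠ 8, so there is no saddle point; optimal play is mixed.
3 is strictly dominated by 1 (it gives Row strictly more in every row), so Column never plays it.
On the remaining 2×2 (U, D vs 1, 2):
Let Row play U with probability p. Expected payoff against 1: 5p + 9(1−p) = −4p + 9; against 2: 8p + 3(1−p) = 5p + 3.
Setting these equal: −4p + 9 = 5p + 3 ⇒ −9p = -6 ⇒ p = 2/3, and the value is (-4)·(2/3) + 9 = 19/3.
For Column: with q = P(1), equating U's and D's payoffs gives −3q + 8 = 6q + 3 ⇒ q = 5/9.

1/3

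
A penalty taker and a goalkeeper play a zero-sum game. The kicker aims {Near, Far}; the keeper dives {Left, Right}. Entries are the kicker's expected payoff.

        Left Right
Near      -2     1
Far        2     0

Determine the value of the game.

Row minima: Near → -2, Far → 0; maximin = 0.
Column maxima: Left → 2, Right → 1; minimax = 1.
0 ≠ 1, so there is no saddle point; optimal play is mixed.
Let the kicker play Near with probability p. Expected payoff against Left: (-2)p + 2(1−p) = −4p + 2; against Right: 1p + 0(1−p) = p.
Setting these equal: −4p + 2 = p ⇒ −5p = -2 ⇒ p = 2/5, and the value is (-4)·(2/5) + 2 = 2/5.
For the keeper: with q = P(Left), equating Near's and Far's payoffs gives −3q + 1 = 2q ⇒ q = 1/5.

2/5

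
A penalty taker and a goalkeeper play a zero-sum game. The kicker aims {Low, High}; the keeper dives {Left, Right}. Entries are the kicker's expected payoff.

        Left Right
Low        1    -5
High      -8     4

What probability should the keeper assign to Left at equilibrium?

1/2

Row minima: Low → -5, High → -8; maximin = -5.
Column maxima: Left → 1, Right → 4; minimax = 1.
-5 ≠ 1, so there is no saddle point; optimal play is mixed.
Let the kicker play Low with probability p. Expected payoff against Left: 1p + (-8)(1−p) = 9p − 8; against Right: (-5)p + 4(1−p) = −9p + 4.
Setting these equal: 9p − 8 = −9p + 4 ⇒ 18p = 12 ⇒ p = 2/3, and the value is (9)·(2/3) − 8 = -2.
For the keeper: with q = P(Left), equating Low's and High's payoffs gives 6q − 5 = −12q + 4 ⇒ q = 1/2.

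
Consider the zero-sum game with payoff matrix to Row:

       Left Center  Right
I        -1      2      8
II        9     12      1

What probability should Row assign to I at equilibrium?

Row minima: I → -1, II → 1; maximin = 1.
Column maxima: Left → 9, Center → 12, Right → 8; minimax = 8.
1 ≠ 8, so there is no saddle point; optimal play is mixed.
Center is strictly dominated by Left (it gives Row strictly more in every row), so Column never plays it.
On the remaining 2×2 (I, II vs Left, Right):
Let Row play I with probability p. Expected payoff against Left: (-1)p + 9(1−p) = −10p + 9; against Right: 8p + 1(1−p) = 7p + 1.
Setting these equal: −10p + 9 = 7p + 1 ⇒ −17p = -8 ⇒ p = 8/17, and the value is (-10)·(8/17) + 9 = 73/17.
For Column: with q = P(Left), equating I's and II's payoffs gives −9q + 8 = 8q + 1 ⇒ q = 7/17.

8/17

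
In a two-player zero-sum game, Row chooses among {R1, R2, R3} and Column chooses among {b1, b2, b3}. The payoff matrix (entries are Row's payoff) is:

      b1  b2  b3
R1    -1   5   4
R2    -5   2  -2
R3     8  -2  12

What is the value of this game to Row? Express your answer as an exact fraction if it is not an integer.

19/8

Row minima: R1 → -1, R2 → -5, R3 → -2; maximin = -1.
Column maxima: b1 → 8, b2 → 5, b3 → 12; minimax = 5.
-1 ≠ 5, so there is no saddle point; optimal play is mixed.
R2 is strictly dominated by R1, so Row never plays it.
b3 is strictly dominated by b1 (it gives Row strictly more in every row), so Column never plays it.
On the remaining 2×2 (R1, R3 vs b1, b2):
Let Row play R1 with probability p. Expected payoff against b1: (-1)p + 8(1−p) = −9p + 8; against b2: 5p + (-2)(1−p) = 7p − 2.
Setting these equal: −9p + 8 = 7p − 2 ⇒ −16p = -10 ⇒ p = 5/8, and the value is (-9)·(5/8) + 8 = 19/8.
For Column: with q = P(b1), equating R1's and R3's payoffs gives −6q + 5 = 10q − 2 ⇒ q = 7/16.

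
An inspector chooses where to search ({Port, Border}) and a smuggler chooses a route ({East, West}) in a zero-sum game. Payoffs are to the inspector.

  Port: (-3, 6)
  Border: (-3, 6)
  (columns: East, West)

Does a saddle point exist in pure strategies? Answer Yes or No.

Yes

Row minima: Port → -3, Border → -3; maximin = -3.
Column maxima: East → -3, West → 6; minimax = -3.
maximin = minimax = -3, so a saddle point exists.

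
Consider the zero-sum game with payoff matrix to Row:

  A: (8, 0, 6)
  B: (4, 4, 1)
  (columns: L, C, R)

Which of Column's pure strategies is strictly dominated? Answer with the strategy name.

R holds Row's payoff strictly below L in every row: 6 < 8, 1 < 4.
So L is strictly dominated for Column.

L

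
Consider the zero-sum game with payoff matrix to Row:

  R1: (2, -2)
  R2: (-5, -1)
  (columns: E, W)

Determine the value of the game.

Row minima: R1 → -2, R2 → -5; maximin = -2.
Column maxima: E → 2, W → -1; minimax = -1.
-2 ≠ -1, so there is no saddle point; optimal play is mixed.
Let Row play R1 with probability p. Expected payoff against E: 2p + (-5)(1−p) = 7p − 5; against W: (-2)p + (-1)(1−p) = −p − 1.
Setting these equal: 7p − 5 = −p − 1 ⇒ 8p = 4 ⇒ p = 1/2, and the value is (7)·(1/2) − 5 = -3/2.
For Column: with q = P(E), equating R1's and R2's payoffs gives 4q − 2 = −4q − 1 ⇒ q = 1/8.

-3/2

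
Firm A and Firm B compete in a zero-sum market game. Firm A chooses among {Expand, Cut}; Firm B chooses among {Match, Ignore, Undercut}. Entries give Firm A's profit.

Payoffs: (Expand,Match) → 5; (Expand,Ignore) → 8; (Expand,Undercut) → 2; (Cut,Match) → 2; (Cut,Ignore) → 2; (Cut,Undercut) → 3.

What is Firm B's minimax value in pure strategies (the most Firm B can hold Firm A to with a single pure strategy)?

3

Column maxima: Match → 5, Ignore → 8, Undercut → 3.
The smallest of these is 3.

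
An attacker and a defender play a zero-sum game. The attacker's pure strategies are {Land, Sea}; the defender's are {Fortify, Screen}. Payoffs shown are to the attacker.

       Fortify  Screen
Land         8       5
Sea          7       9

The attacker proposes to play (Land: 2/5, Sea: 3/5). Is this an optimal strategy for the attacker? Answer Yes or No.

Yes

Against Fortify this mix gives (2/5)·8 + (3/5)·7 = 37/5.
Against Screen this mix gives (2/5)·5 + (3/5)·9 = 37/5.
All of the defender's active replies (Fortify, Screen) yield 37/5, and no column does worse for the attacker. The mix makes the defender indifferent and guarantees 37/5, so it is optimal.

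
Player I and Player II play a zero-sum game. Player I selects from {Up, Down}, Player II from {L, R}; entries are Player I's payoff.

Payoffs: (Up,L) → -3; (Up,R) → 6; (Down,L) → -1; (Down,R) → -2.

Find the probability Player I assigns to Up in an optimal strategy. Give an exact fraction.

Row minima: Up → -3, Down → -2; maximin = -2.
Column maxima: L → -1, R → 6; minimax = -1.
-2 ≠ -1, so there is no saddle point; optimal play is mixed.
Let Player I play Up with probability p. Expected payoff against L: (-3)p + (-1)(1−p) = −2p − 1; against R: 6p + (-2)(1−p) = 8p − 2.
Setting these equal: −2p − 1 = 8p − 2 ⇒ −10p = -1 ⇒ p = 1/10, and the value is (-2)·(1/10) − 1 = -6/5.
For Player II: with q = P(L), equating Up's and Down's payoffs gives −9q + 6 = q − 2 ⇒ q = 4/5.

1/10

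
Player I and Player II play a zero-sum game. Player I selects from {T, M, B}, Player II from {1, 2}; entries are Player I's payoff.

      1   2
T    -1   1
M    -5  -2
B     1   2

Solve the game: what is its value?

Row minima: T → -1, M → -5, B → 1; maximin = 1.
Column maxima: 1 → 1, 2 → 2; minimax = 1.
Since maximin = minimax = 1, there is a saddle point and the value is 1.

1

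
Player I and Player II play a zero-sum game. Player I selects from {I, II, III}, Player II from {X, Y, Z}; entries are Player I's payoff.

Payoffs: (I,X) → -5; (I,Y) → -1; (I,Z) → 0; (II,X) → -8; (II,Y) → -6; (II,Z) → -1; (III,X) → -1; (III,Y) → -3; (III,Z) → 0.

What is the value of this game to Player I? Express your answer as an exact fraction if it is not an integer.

-7/3

Row minima: I → -5, II → -8, III → -3; maximin = -3.
Column maxima: X → -1, Y → -1, Z → 0; minimax = -1.
-3 ≠ -1, so there is no saddle point; optimal play is mixed.
II is strictly dominated by I, so Player I never plays it.
Z is strictly dominated by X (it gives Player I strictly more in every row), so Player II never plays it.
On the remaining 2×2 (I, III vs X, Y):
Let Player I play I with probability p. Expected payoff against X: (-5)p + (-1)(1−p) = −4p − 1; against Y: (-1)p + (-3)(1−p) = 2p − 3.
Setting these equal: −4p − 1 = 2p − 3 ⇒ −6p = -2 ⇒ p = 1/3, and the value is (-4)·(1/3) − 1 = -7/3.
For Player II: with q = P(X), equating I's and III's payoffs gives −4q − 1 = 2q − 3 ⇒ q = 1/3.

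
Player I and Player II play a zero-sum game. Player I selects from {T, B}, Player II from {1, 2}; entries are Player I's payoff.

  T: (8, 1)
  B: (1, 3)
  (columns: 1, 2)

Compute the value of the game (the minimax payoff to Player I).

Row minima: T → 1, B → 1; maximin = 1.
Column maxima: 1 → 8, 2 → 3; minimax = 3.
1 ≠ 3, so there is no saddle point; optimal play is mixed.
Let Player I play T with probability p. Expected payoff against 1: 8p + 1(1−p) = 7p + 1; against 2: 1p + 3(1−p) = −2p + 3.
Setting these equal: 7p + 1 = −2p + 3 ⇒ 9p = 2 ⇒ p = 2/9, and the value is (7)·(2/9) + 1 = 23/9.
For Player II: with q = P(1), equating T's and B's payoffs gives 7q + 1 = −2q + 3 ⇒ q = 2/9.

23/9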